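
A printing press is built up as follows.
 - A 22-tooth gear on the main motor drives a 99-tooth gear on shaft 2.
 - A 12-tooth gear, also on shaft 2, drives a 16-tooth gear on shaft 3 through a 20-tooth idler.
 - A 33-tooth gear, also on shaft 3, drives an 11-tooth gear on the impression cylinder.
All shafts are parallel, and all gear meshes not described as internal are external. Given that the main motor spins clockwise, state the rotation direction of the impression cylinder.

the main motor → shaft 2: external mesh, 1 reversal → CCW.
shaft 2 → shaft 3: driver → idler → driven is 2 external meshes, 2 reversals → CCW.
shaft 3 → the impression cylinder: external mesh, 1 reversal → CW.
4 reversals in total — an even number — so the impression cylinder turns the same way as the main motor.

clockwise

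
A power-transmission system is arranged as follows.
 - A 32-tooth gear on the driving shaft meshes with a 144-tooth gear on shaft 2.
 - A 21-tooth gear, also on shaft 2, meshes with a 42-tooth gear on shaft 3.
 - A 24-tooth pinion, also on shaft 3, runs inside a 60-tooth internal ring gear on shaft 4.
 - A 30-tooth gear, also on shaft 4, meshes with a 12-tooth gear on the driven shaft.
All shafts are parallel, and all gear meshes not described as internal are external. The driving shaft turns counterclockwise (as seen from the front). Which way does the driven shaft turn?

clockwise

the driving shaft → shaft 2: external mesh, 1 reversal → CW.
shaft 2 → shaft 3: external mesh, 1 reversal → CCW.
shaft 3 → shaft 4: internal mesh, same direction → CCW.
shaft 4 → the driven shaft: external mesh, 1 reversal → CW.
3 reversals in total — an odd number — so the driven shaft turns opposite to the driving shaft.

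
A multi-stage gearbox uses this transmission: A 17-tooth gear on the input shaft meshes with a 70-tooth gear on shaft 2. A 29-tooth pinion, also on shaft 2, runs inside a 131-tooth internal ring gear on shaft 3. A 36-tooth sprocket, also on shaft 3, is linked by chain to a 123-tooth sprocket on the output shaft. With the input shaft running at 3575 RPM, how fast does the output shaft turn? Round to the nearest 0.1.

56.3 RPM

gear mesh 70/17 = 4.1176 → 3575/4.1176 = 868.21 RPM
internal gear 131/29 = 4.5172 → 868.21/4.5172 = 192.2 RPM
chain 123/36 = 3.4167 → 192.2/3.4167 = 56.254 RPM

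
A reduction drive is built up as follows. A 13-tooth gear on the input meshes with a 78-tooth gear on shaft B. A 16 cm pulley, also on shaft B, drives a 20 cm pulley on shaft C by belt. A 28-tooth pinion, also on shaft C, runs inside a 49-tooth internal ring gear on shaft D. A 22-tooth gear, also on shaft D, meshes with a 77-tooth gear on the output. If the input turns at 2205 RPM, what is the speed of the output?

48 RPM

gear mesh 78/13 = 6 → 2205/6 = 367.5 RPM
belt 20/16 = 1.25 → 367.5/1.25 = 294 RPM
internal gear 49/28 = 1.75 → 294/1.75 = 168 RPM
gear mesh 77/22 = 3.5 → 168/3.5 = 48 RPM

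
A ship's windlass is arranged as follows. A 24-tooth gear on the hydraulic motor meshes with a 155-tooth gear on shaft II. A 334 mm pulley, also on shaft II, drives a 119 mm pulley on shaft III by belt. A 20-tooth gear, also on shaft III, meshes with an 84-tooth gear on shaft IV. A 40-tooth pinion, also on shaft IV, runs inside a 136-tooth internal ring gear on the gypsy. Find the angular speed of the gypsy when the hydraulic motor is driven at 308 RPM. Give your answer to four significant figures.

the hydraulic motor → shaft II (gear mesh, 155/24): 308 ÷ 6.4583 = 47.69 RPM
shaft II → shaft III (belt, 119/334): 47.69 ÷ 0.35629 = 133.85 RPM
shaft III → shaft IV (gear mesh, 84/20): 133.85 ÷ 4.2 = 31.87 RPM
shaft IV → the gypsy (internal gear, 136/40): 31.87 ÷ 3.4 = 9.3735 RPM

9.373 RPM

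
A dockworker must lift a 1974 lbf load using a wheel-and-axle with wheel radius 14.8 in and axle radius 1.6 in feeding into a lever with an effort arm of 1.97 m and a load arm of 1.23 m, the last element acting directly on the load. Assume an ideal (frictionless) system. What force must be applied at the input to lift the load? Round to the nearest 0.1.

133.2 lbf

Wheel-and-axle MA = R/r = 14.8/1.6 = 9.25.
Lever MA = effort arm / load arm = 1.97/1.23 = 1.6016.
Combined ideal MA = 9.25 × 1.6016 = 14.815.
Effort = load / MA = 1974 / 14.815 = 133.24 lbf.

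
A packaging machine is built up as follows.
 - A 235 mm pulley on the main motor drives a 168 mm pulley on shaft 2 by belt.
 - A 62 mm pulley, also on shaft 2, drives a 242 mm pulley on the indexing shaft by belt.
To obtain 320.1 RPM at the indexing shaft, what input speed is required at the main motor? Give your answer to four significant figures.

Overall ratio R = 0.71489 × 3.9032 = 2.7904.
Required input speed = output speed × R = 320.1 × 2.7904 = 893.2 RPM.

893.2 RPM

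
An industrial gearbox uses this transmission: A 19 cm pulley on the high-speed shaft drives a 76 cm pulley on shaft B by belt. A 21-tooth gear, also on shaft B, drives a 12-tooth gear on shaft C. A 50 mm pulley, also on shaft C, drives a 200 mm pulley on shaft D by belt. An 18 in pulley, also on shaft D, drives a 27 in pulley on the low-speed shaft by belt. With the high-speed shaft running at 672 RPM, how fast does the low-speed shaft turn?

Belt: ratio = 76/19 = 4, so shaft B turns at 672 / 4 = 168 RPM.
Gear mesh: ratio = 12/21 = 0.57143, so shaft C turns at 168 / 0.57143 = 294 RPM.
Belt: ratio = 200/50 = 4, so shaft D turns at 294 / 4 = 73.5 RPM.
Belt: ratio = 27/18 = 1.5, so the low-speed shaft turns at 73.5 / 1.5 = 49 RPM.

49 RPM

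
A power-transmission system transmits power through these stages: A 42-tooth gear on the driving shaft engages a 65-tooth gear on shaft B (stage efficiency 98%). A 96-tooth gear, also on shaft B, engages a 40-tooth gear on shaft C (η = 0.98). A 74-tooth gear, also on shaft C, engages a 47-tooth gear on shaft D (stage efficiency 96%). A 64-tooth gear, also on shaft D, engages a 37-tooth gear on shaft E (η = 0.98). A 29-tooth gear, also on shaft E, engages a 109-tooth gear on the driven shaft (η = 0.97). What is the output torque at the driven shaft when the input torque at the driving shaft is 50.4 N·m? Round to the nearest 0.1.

gear mesh 65/42 = 1.5476 → τ = 50.4·1.5476·0.98 = 76.44 N·m
gear mesh 40/96 = 0.41667 → τ = 76.44·0.41667·0.98 = 31.213 N·m
gear mesh 47/74 = 0.63514 → τ = 31.213·0.63514·0.96 = 19.031 N·m
gear mesh 37/64 = 0.57812 → τ = 19.031·0.57812·0.98 = 10.783 N·m
gear mesh 109/29 = 3.7586 → τ = 10.783·3.7586·0.97 = 39.312 N·m

39.3 N·m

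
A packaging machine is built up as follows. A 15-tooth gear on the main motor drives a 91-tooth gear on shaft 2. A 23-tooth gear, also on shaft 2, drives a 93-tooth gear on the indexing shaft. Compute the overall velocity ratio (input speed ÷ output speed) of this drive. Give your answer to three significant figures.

Each stage contributes driven/driver: gear mesh 91/15 = 6.0667, gear mesh 93/23 = 4.0435.
Overall: 6.0667 × 4.0435 = 24.53.

24.5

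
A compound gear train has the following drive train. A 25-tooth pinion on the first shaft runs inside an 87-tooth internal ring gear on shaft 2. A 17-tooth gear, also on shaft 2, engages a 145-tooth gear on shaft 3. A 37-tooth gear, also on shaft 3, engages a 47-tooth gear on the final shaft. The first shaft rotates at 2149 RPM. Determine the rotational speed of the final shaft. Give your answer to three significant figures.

Internal gear: ratio = 87/25 = 3.48, so shaft 2 turns at 2149 / 3.48 = 617.53 RPM.
Gear mesh: ratio = 145/17 = 8.5294, so shaft 3 turns at 617.53 / 8.5294 = 72.4 RPM.
Gear mesh: ratio = 47/37 = 1.2703, so the final shaft turns at 72.4 / 1.2703 = 56.996 RPM.

57.0 RPM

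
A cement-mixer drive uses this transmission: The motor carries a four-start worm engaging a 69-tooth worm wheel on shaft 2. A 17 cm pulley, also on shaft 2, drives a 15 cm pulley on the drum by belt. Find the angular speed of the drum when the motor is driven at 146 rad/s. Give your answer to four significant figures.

Worm: ratio = 69/4 = 17.25, so shaft 2 turns at 146 / 17.25 = 8.4638 rad/s.
Belt: ratio = 15/17 = 0.88235, so the drum turns at 8.4638 / 0.88235 = 9.5923 rad/s.

9.592 rad/s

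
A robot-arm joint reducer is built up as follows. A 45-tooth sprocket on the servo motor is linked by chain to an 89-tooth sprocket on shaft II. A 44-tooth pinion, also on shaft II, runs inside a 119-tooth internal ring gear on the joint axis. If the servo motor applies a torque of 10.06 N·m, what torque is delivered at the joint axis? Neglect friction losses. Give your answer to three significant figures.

53.8 N·m

Chain: ratio = 89/45 = 1.9778; torque at shaft II = 10.06 × 1.9778 = 19.896 N·m.
Internal gear: ratio = 119/44 = 2.7045; torque at the joint axis = 19.896 × 2.7045 = 53.811 N·m.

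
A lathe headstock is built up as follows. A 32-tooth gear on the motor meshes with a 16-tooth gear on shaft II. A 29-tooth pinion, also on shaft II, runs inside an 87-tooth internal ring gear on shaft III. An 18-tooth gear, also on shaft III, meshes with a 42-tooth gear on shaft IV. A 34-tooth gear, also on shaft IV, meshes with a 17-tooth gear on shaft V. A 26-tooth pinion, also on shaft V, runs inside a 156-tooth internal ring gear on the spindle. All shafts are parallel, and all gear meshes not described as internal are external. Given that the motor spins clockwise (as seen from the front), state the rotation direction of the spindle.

anticlockwise

the motor → shaft II: external mesh, 1 reversal → CCW.
shaft II → shaft III: internal mesh, same direction → CCW.
shaft III → shaft IV: external mesh, 1 reversal → CW.
shaft IV → shaft V: external mesh, 1 reversal → CCW.
shaft V → the spindle: internal mesh, same direction → CCW.
3 reversals in total — an odd number — so the spindle turns opposite to the motor.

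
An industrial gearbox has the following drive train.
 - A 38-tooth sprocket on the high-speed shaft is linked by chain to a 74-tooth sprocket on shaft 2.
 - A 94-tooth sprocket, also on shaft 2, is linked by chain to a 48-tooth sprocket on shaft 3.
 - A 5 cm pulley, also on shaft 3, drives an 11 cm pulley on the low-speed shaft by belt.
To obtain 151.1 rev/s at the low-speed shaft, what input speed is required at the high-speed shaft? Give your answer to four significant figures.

Overall ratio R = 1.9474 × 0.51064 × 2.2 = 2.1877.
Required input speed = output speed × R = 151.1 × 2.1877 = 330.56 rev/s.

330.6 rev/s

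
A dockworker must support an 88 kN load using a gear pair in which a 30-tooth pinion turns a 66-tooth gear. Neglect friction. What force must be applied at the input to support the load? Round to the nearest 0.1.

Gear pair MA = 66/30 = 2.2.
Effort = load / MA = 88 / 2.2 = 40 kN.

40.0 kN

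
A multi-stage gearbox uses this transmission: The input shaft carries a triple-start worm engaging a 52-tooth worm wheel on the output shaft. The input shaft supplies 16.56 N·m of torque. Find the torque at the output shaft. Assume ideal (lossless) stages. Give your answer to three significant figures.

After the worm (52/3): 16.56 × 17.333 = 287.04 N·m

287 N·m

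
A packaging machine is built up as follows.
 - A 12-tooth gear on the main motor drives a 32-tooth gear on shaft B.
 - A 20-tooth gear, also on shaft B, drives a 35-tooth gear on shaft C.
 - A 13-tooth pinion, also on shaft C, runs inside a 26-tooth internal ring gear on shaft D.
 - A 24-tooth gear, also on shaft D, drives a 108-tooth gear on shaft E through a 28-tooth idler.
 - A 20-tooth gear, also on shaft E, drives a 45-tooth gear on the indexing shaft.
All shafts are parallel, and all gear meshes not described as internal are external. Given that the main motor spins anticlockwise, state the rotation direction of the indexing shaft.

the main motor → shaft B: external mesh, 1 reversal → CW.
shaft B → shaft C: external mesh, 1 reversal → CCW.
shaft C → shaft D: internal mesh, same direction → CCW.
shaft D → shaft E: driver → idler → driven is 2 external meshes, 2 reversals → CCW.
shaft E → the indexing shaft: external mesh, 1 reversal → CW.
5 reversals in total — an odd number — so the indexing shaft turns opposite to the main motor.

clockwise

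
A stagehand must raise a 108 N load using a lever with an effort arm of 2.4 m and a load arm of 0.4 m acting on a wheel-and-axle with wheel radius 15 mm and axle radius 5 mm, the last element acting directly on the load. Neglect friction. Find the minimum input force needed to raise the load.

6 N

Lever MA = effort arm / load arm = 2.4/0.4 = 6.
Wheel-and-axle MA = R/r = 15/5 = 3.
Combined ideal MA = 6 × 3 = 18.
Effort = load / MA = 108 / 18 = 6 N.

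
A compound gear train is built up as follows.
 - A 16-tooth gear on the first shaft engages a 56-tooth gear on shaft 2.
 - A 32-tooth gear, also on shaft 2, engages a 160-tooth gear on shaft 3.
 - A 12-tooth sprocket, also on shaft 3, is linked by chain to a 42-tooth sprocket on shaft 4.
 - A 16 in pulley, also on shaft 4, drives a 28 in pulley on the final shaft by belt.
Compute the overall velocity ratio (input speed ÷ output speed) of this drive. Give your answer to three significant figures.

107

Each stage contributes driven/driver: gear mesh 56/16 = 3.5, gear mesh 160/32 = 5, chain 42/12 = 3.5, belt 28/16 = 1.75.
Overall: 3.5 × 5 × 3.5 × 1.75 = 107.19.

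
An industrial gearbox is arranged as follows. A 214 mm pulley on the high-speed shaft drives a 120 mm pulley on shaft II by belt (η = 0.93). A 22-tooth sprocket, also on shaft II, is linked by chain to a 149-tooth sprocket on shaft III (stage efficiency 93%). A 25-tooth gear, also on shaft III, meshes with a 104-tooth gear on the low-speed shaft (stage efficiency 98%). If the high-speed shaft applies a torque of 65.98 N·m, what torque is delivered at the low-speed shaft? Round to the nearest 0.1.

Belt: ratio = 120/214 = 0.56075; torque at shaft II = 65.98 × 0.56075 × 0.93 = 34.408 N·m.
Chain: ratio = 149/22 = 6.7727; torque at shaft III = 34.408 × 6.7727 × 0.93 = 216.73 N·m.
Gear mesh: ratio = 104/25 = 4.16; torque at the low-speed shaft = 216.73 × 4.16 × 0.98 = 883.55 N·m.

883.5 N·m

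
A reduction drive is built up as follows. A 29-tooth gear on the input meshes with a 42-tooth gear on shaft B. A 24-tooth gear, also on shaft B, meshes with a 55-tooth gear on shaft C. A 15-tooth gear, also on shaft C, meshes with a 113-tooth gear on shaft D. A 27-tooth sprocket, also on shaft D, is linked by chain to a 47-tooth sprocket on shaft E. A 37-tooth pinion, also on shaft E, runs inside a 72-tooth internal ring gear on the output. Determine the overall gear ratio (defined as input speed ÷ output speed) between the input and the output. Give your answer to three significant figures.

Each stage contributes driven/driver: gear mesh 42/29 = 1.4483, gear mesh 55/24 = 2.2917, gear mesh 113/15 = 7.5333, chain 47/27 = 1.7407, internal gear 72/37 = 1.9459.
Overall: 1.4483 × 2.2917 × 7.5333 × 1.7407 × 1.9459 = 84.694.

84.7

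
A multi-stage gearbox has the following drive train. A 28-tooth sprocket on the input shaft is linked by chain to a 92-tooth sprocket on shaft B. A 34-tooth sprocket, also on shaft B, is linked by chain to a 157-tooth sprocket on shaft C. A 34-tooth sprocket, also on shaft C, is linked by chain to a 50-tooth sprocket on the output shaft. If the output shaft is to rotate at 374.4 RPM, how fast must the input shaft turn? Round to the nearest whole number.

8354 RPM

Overall ratio R = 3.2857 × 4.6176 × 1.4706 = 22.312.
Required input speed = output speed × R = 374.4 × 22.312 = 8353.7 RPM.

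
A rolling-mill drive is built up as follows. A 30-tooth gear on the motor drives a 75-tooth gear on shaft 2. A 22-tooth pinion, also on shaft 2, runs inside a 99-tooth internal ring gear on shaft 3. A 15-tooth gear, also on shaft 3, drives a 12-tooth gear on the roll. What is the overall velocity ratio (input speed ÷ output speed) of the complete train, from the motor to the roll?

9

Each stage contributes driven/driver: gear mesh 75/30 = 2.5, internal gear 99/22 = 4.5, gear mesh 12/15 = 0.8.
Overall: 2.5 × 4.5 × 0.8 = 9.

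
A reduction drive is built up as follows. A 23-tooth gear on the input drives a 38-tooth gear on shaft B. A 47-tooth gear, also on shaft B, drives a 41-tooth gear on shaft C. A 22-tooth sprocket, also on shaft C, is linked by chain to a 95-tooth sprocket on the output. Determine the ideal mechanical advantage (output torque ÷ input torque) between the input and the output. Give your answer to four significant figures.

Each stage contributes driven/driver: gear mesh 38/23 = 1.6522, gear mesh 41/47 = 0.87234, chain 95/22 = 4.3182.
Overall: 1.6522 × 0.87234 × 4.3182 = 6.2236.

6.224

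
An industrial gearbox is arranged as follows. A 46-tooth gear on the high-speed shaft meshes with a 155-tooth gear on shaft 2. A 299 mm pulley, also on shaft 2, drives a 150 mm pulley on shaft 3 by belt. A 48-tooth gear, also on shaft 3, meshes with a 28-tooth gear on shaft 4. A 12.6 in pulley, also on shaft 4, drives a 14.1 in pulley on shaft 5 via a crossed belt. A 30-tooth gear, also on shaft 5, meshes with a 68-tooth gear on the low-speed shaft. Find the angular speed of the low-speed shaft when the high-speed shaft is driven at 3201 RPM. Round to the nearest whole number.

1280 RPM

gear mesh 155/46 = 3.3696 → 3201/3.3696 = 949.97 RPM
belt 150/299 = 0.50167 → 949.97/0.50167 = 1893.6 RPM
gear mesh 28/48 = 0.58333 → 1893.6/0.58333 = 3246.2 RPM
belt 14.1/12.6 = 1.119 → 3246.2/1.119 = 2900.9 RPM
gear mesh 68/30 = 2.2667 → 2900.9/2.2667 = 1279.8 RPM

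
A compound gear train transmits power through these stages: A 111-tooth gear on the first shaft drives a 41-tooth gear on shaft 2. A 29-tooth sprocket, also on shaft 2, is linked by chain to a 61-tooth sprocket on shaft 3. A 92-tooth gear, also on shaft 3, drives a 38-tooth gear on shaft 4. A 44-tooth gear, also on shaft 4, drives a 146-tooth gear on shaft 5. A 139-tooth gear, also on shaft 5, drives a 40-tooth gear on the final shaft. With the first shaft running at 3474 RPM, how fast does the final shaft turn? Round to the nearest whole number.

the first shaft → shaft 2 (gear mesh, 41/111): 3474 ÷ 0.36937 = 9405.2 RPM
shaft 2 → shaft 3 (chain, 61/29): 9405.2 ÷ 2.1034 = 4471.3 RPM
shaft 3 → shaft 4 (gear mesh, 38/92): 4471.3 ÷ 0.41304 = 10825 RPM
shaft 4 → shaft 5 (gear mesh, 146/44): 10825 ÷ 3.3182 = 3262.4 RPM
shaft 5 → the final shaft (gear mesh, 40/139): 3262.4 ÷ 0.28777 = 11337 RPM

11337 RPM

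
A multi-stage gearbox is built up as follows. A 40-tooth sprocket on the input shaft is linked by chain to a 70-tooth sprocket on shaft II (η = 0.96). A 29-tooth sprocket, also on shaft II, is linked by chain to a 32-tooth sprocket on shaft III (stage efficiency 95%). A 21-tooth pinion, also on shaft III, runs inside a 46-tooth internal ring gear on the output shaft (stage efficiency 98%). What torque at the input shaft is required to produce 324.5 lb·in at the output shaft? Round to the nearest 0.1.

85.8 lb·in

Overall ratio R = 1.75 × 1.1034 × 2.1905 = 4.2299; overall efficiency η = 0.96 × 0.95 × 0.98 = 0.8938.
Input torque = output torque / (R × η) = 324.5 / (4.2299 × 0.8938) = 85.835 lb·in.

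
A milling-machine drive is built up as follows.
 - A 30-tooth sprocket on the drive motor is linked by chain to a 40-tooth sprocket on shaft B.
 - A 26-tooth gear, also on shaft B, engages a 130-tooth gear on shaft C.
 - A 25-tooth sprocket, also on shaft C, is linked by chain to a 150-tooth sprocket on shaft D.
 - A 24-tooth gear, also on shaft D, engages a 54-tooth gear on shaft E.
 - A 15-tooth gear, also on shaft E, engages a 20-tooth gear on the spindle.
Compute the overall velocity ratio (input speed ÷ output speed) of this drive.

Each stage contributes driven/driver: chain 40/30 = 1.3333, gear mesh 130/26 = 5, chain 150/25 = 6, gear mesh 54/24 = 2.25, gear mesh 20/15 = 1.3333.
Overall: 1.3333 × 5 × 6 × 2.25 × 1.3333 = 120.

120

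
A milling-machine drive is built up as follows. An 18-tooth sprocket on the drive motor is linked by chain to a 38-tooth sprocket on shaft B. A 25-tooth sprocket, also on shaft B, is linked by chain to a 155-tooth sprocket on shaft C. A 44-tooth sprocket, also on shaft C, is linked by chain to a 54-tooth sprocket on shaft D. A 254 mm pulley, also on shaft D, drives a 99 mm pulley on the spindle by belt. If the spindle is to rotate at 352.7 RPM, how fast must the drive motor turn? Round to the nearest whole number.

2208 RPM

Overall ratio R = 2.1111 × 6.2 × 1.2273 × 0.38976 = 6.261.
Required input speed = output speed × R = 352.7 × 6.261 = 2208.3 RPM.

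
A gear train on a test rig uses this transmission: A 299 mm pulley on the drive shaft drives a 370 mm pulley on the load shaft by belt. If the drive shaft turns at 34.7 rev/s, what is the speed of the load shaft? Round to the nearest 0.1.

28.0 rev/s

Belt: ratio = 370/299 = 1.2375, so the load shaft turns at 34.7 / 1.2375 = 28.041 rev/s.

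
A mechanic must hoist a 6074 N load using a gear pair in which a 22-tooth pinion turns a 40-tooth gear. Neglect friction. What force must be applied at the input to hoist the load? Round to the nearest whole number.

Gear pair MA = 40/22 = 1.8182.
Effort = load / MA = 6074 / 1.8182 = 3340.7 N.

3341 N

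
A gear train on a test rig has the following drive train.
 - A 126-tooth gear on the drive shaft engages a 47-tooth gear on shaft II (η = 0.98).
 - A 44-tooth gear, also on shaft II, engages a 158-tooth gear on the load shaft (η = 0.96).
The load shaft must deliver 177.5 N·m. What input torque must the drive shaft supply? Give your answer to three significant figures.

Overall ratio R = 0.37302 × 3.5909 = 1.3395; overall efficiency η = 0.98 × 0.96 = 0.9408.
Input torque = output torque / (R × η) = 177.5 / (1.3395 × 0.9408) = 140.85 N·m.

141 N·m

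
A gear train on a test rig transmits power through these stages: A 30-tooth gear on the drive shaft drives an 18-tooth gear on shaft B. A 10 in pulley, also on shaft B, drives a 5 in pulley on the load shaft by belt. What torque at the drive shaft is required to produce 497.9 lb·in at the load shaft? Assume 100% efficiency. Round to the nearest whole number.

1660 lb·in

Overall ratio R = 0.6 × 0.5 = 0.3.
Input torque = output torque / R = 497.9 / 0.3 = 1659.7 lb·in.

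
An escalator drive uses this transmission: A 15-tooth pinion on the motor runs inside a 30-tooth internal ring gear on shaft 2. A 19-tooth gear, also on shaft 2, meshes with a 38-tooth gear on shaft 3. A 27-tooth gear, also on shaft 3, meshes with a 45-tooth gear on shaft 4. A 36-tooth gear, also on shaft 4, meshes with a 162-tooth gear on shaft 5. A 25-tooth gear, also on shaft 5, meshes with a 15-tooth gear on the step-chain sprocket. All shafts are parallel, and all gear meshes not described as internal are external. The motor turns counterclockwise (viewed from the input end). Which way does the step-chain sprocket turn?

the motor → shaft 2: internal mesh, same direction → CCW.
shaft 2 → shaft 3: external mesh, 1 reversal → CW.
shaft 3 → shaft 4: external mesh, 1 reversal → CCW.
shaft 4 → shaft 5: external mesh, 1 reversal → CW.
shaft 5 → the step-chain sprocket: external mesh, 1 reversal → CCW.
4 reversals in total — an even number — so the step-chain sprocket turns the same way as the motor.

counterclockwise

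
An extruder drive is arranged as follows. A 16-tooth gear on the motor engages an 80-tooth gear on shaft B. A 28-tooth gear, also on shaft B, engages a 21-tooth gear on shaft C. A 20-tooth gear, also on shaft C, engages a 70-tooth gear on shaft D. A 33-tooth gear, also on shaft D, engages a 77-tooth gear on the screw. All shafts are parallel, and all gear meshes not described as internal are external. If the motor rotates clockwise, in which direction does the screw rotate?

the motor → shaft B: external mesh, 1 reversal → CCW.
shaft B → shaft C: external mesh, 1 reversal → CW.
shaft C → shaft D: external mesh, 1 reversal → CCW.
shaft D → the screw: external mesh, 1 reversal → CW.
4 reversals in total — an even number — so the screw turns the same way as the motor.

clockwise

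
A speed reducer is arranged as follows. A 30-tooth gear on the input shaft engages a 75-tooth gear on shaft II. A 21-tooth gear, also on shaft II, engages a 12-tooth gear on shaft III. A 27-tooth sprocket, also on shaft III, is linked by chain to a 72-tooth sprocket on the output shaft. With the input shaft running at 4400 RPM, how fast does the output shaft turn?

1155 RPM

Gear mesh: ratio = 75/30 = 2.5, so shaft II turns at 4400 / 2.5 = 1760 RPM.
Gear mesh: ratio = 12/21 = 0.57143, so shaft III turns at 1760 / 0.57143 = 3080 RPM.
Chain: ratio = 72/27 = 2.6667, so the output shaft turns at 3080 / 2.6667 = 1155 RPM.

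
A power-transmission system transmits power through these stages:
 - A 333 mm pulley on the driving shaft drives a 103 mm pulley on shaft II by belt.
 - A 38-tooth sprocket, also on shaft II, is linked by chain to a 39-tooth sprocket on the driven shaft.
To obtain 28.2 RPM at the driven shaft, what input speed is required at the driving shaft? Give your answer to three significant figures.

Overall ratio R = 0.30931 × 1.0263 = 0.31745.
Required input speed = output speed × R = 28.2 × 0.31745 = 8.9521 RPM.

8.95 RPM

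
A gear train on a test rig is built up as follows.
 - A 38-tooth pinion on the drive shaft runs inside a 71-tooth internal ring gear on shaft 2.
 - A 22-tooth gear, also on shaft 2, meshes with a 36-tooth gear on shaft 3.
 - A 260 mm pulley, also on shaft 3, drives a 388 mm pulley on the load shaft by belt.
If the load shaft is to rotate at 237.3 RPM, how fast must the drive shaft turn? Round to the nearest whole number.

Overall ratio R = 1.8684 × 1.6364 × 1.4923 = 4.5626.
Required input speed = output speed × R = 237.3 × 4.5626 = 1082.7 RPM.

1083 RPM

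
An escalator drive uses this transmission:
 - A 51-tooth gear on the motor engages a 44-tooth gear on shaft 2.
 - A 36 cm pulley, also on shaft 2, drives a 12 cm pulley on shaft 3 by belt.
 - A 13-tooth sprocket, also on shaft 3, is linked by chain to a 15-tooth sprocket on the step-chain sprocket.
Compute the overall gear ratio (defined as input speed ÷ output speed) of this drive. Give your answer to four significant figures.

0.3318

Each stage contributes driven/driver: gear mesh 44/51 = 0.86275, belt 12/36 = 0.33333, chain 15/13 = 1.1538.
Overall: 0.86275 × 0.33333 × 1.1538 = 0.33183.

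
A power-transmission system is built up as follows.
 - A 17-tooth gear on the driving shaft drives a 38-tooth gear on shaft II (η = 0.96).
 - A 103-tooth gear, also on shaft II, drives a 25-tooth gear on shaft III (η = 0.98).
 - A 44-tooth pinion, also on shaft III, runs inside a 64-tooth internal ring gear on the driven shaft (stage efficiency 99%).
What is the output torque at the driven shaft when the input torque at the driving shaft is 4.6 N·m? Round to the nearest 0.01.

gear mesh 38/17 = 2.2353 → τ = 4.6·2.2353·0.96 = 9.8711 N·m
gear mesh 25/103 = 0.24272 → τ = 9.8711·0.24272·0.98 = 2.348 N·m
internal gear 64/44 = 1.4545 → τ = 2.348·1.4545·0.99 = 3.3811 N·m

3.38 N·m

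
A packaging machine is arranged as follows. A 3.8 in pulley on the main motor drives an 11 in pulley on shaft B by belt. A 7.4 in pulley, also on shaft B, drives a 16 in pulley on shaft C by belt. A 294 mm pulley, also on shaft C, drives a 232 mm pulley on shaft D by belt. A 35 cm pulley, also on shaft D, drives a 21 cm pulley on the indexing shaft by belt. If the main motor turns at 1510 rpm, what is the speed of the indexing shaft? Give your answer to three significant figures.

belt 11/3.8 = 2.8947 → 1510/2.8947 = 521.64 rpm
belt 16/7.4 = 2.1622 → 521.64/2.1622 = 241.26 rpm
belt 232/294 = 0.78912 → 241.26/0.78912 = 305.73 rpm
belt 21/35 = 0.6 → 305.73/0.6 = 509.55 rpm

510 rpm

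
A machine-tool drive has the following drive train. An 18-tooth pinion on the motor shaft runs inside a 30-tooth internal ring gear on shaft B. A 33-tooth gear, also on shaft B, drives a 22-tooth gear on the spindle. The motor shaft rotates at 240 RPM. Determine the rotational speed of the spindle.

216 RPM

Internal gear: ratio = 30/18 = 1.6667, so shaft B turns at 240 / 1.6667 = 144 RPM.
Gear mesh: ratio = 22/33 = 0.66667, so the spindle turns at 144 / 0.66667 = 216 RPM.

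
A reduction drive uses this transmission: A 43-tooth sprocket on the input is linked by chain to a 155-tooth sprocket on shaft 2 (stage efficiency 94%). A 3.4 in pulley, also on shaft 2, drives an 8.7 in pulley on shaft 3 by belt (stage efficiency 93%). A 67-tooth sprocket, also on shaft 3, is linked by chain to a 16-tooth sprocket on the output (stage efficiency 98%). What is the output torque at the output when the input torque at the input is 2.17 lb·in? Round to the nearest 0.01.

4.09 lb·in

After the chain (155/43): 2.17 × 3.6047 × 0.94 = 7.3528 lb·in
After the belt (8.7/3.4): 7.3528 × 2.5588 × 0.93 = 17.497 lb·in
After the chain (16/67): 17.497 × 0.23881 × 0.98 = 4.0949 lb·in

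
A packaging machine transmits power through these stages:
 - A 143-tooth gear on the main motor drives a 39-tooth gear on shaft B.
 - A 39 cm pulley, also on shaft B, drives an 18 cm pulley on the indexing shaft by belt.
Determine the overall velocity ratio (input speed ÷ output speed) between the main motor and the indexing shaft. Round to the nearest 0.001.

Each stage contributes driven/driver: gear mesh 39/143 = 0.27273, belt 18/39 = 0.46154.
Overall: 0.27273 × 0.46154 = 0.12587.

0.126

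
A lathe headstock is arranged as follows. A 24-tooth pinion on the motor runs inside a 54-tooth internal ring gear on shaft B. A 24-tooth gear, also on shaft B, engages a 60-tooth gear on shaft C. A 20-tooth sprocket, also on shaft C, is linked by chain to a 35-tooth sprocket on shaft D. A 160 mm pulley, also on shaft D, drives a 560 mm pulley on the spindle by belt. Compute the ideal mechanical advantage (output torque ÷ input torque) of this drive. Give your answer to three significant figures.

34.5

Each stage contributes driven/driver: internal gear 54/24 = 2.25, gear mesh 60/24 = 2.5, chain 35/20 = 1.75, belt 560/160 = 3.5.
Overall: 2.25 × 2.5 × 1.75 × 3.5 = 34.453.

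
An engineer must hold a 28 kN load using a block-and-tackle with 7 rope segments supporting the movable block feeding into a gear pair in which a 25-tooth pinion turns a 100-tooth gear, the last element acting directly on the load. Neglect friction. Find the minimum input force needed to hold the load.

1 kN

Block-and-tackle MA = number of supporting rope parts = 7.
Gear pair MA = 100/25 = 4.
Combined ideal MA = 7 × 4 = 28.
Effort = load / MA = 28 / 28 = 1 kN.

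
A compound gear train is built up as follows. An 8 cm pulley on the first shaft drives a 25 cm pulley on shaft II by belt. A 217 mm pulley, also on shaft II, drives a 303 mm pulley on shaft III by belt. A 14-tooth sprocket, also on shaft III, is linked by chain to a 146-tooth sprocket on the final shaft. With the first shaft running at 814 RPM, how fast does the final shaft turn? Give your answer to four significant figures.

17.89 RPM

the first shaft → shaft II (belt, 25/8): 814 ÷ 3.125 = 260.48 RPM
shaft II → shaft III (belt, 303/217): 260.48 ÷ 1.3963 = 186.55 RPM
shaft III → the final shaft (chain, 146/14): 186.55 ÷ 10.429 = 17.888 RPM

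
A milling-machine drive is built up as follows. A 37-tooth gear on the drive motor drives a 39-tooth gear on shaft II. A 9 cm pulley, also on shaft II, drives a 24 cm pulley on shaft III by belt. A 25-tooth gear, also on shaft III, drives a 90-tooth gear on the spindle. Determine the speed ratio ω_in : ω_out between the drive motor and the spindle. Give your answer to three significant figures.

10.1

Each stage contributes driven/driver: gear mesh 39/37 = 1.0541, belt 24/9 = 2.6667, gear mesh 90/25 = 3.6.
Overall: 1.0541 × 2.6667 × 3.6 = 10.119.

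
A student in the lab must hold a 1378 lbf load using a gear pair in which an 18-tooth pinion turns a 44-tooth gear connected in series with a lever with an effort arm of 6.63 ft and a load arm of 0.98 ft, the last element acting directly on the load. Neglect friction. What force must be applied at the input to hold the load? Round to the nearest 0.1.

83.3 lbf

Gear pair MA = 44/18 = 2.4444.
Lever MA = effort arm / load arm = 6.63/0.98 = 6.7653.
Combined ideal MA = 2.4444 × 6.7653 = 16.537.
Effort = load / MA = 1378 / 16.537 = 83.326 lbf.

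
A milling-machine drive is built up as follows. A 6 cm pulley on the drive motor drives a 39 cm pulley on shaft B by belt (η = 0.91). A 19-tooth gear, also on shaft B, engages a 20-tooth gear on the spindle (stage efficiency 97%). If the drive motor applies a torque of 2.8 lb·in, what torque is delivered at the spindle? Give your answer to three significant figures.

16.9 lb·in

belt 39/6 = 6.5 → τ = 2.8·6.5·0.91 = 16.562 lb·in
gear mesh 20/19 = 1.0526 → τ = 16.562·1.0526·0.97 = 16.911 lb·in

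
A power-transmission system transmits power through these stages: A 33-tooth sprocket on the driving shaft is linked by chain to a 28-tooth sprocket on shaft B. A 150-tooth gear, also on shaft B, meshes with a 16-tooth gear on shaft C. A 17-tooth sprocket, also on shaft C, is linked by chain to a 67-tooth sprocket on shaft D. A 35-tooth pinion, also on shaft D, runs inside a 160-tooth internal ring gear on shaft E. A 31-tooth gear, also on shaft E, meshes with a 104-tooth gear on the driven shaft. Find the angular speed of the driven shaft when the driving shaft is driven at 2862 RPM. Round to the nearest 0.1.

Chain: ratio = 28/33 = 0.84848, so shaft B turns at 2862 / 0.84848 = 3373.1 RPM.
Gear mesh: ratio = 16/150 = 0.10667, so shaft C turns at 3373.1 / 0.10667 = 31623 RPM.
Chain: ratio = 67/17 = 3.9412, so shaft D turns at 31623 / 3.9412 = 8023.6 RPM.
Internal gear: ratio = 160/35 = 4.5714, so shaft E turns at 8023.6 / 4.5714 = 1755.2 RPM.
Gear mesh: ratio = 104/31 = 3.3548, so the driven shaft turns at 1755.2 / 3.3548 = 523.18 RPM.

523.2 RPM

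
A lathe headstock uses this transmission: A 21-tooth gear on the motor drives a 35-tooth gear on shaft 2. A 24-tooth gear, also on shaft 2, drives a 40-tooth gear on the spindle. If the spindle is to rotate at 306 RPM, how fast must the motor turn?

Overall ratio R = 1.6667 × 1.6667 = 2.7778.
Required input speed = output speed × R = 306 × 2.7778 = 850 RPM.

850 RPM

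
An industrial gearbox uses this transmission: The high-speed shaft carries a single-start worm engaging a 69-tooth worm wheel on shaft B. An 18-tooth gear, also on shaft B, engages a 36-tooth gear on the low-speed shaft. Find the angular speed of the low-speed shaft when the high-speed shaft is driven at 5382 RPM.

worm 69/1 = 69 → 5382/69 = 78 RPM
gear mesh 36/18 = 2 → 78/2 = 39 RPM

39 RPM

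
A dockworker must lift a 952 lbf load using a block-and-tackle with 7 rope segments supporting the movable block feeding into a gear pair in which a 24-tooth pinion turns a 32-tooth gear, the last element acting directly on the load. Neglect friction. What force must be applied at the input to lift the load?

Block-and-tackle MA = number of supporting rope parts = 7.
Gear pair MA = 32/24 = 1.3333.
Combined ideal MA = 7 × 1.3333 = 9.3333.
Effort = load / MA = 952 / 9.3333 = 102 lbf.

102 lbf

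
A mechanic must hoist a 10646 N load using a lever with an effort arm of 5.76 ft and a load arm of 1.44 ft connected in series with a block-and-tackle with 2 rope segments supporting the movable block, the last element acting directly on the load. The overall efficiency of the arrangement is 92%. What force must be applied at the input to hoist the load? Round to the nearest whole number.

1446 N

Lever MA = effort arm / load arm = 5.76/1.44 = 4.
Block-and-tackle MA = number of supporting rope parts = 2.
Combined ideal MA = 4 × 2 = 8.
Actual MA = 8 × 0.92 = 7.36.
Effort = load / actual MA = 10646 / 7.36 = 1446.5 N.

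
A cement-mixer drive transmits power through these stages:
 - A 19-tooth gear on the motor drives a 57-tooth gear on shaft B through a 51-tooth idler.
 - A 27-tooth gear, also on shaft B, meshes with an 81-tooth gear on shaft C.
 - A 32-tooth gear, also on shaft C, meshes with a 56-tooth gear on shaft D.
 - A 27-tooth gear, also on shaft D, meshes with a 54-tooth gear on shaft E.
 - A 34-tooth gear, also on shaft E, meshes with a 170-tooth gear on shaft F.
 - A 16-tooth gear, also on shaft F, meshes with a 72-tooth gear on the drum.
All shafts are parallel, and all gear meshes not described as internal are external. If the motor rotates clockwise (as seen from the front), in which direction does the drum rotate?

the motor → shaft B: driver → idler → driven is 2 external meshes, 2 reversals → CW.
shaft B → shaft C: external mesh, 1 reversal → CCW.
shaft C → shaft D: external mesh, 1 reversal → CW.
shaft D → shaft E: external mesh, 1 reversal → CCW.
shaft E → shaft F: external mesh, 1 reversal → CW.
shaft F → the drum: external mesh, 1 reversal → CCW.
7 reversals in total — an odd number — so the drum turns opposite to the motor.

anticlockwise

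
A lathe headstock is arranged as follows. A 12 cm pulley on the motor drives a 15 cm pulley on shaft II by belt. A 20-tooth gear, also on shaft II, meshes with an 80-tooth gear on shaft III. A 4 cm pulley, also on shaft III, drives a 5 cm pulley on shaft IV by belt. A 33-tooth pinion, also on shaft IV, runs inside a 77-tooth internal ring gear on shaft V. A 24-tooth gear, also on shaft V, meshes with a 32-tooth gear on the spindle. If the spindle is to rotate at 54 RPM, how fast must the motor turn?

1050 RPM

Overall ratio R = 1.25 × 4 × 1.25 × 2.3333 × 1.3333 = 19.444.
Required input speed = output speed × R = 54 × 19.444 = 1050 RPM.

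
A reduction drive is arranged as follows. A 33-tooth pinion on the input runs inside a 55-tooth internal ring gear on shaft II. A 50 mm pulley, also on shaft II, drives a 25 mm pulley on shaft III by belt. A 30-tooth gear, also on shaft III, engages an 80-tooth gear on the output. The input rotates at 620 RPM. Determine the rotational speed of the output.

internal gear 55/33 = 1.6667 → 620/1.6667 = 372 RPM
belt 25/50 = 0.5 → 372/0.5 = 744 RPM
gear mesh 80/30 = 2.6667 → 744/2.6667 = 279 RPM

279 RPM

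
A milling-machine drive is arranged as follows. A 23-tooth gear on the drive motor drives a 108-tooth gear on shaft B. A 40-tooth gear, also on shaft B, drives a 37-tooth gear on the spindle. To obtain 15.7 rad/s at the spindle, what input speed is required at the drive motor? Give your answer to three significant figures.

68.2 rad/s

Overall ratio R = 4.6957 × 0.925 = 4.3435.
Required input speed = output speed × R = 15.7 × 4.3435 = 68.193 rad/s.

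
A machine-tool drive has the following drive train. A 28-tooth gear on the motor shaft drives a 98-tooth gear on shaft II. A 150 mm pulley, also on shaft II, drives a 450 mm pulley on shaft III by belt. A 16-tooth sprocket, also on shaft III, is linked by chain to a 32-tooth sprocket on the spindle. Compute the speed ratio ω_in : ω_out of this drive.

21

Each stage contributes driven/driver: gear mesh 98/28 = 3.5, belt 450/150 = 3, chain 32/16 = 2.
Overall: 3.5 × 3 × 2 = 21.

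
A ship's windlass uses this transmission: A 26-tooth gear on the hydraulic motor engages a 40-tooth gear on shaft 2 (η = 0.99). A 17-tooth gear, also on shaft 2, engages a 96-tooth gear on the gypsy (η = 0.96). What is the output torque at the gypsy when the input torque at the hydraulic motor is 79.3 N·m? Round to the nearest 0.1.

After the gear mesh (40/26): 79.3 × 1.5385 × 0.99 = 120.78 N·m
After the gear mesh (96/17): 120.78 × 5.6471 × 0.96 = 654.77 N·m

654.8 N·m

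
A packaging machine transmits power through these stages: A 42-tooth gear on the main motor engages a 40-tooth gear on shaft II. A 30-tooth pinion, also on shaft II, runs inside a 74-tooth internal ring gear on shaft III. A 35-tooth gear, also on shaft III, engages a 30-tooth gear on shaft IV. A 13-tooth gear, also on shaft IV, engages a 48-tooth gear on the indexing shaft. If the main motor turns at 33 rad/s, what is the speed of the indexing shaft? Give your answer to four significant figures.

4.439 rad/s

gear mesh 40/42 = 0.95238 → 33/0.95238 = 34.65 rad/s
internal gear 74/30 = 2.4667 → 34.65/2.4667 = 14.047 rad/s
gear mesh 30/35 = 0.85714 → 14.047/0.85714 = 16.389 rad/s
gear mesh 48/13 = 3.6923 → 16.389/3.6923 = 4.4386 rad/s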